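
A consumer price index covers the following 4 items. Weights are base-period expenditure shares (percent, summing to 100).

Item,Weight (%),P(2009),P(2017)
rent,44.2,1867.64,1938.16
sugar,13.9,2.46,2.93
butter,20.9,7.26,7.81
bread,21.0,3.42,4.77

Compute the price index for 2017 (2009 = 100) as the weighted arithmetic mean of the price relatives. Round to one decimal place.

114.2

rent: 44.2 × (1938.16/1867.64) = 44.2 × 1.037759 = 45.8689
sugar: 13.9 × (2.93/2.46) = 13.9 × 1.191057 = 16.5557
butter: 20.9 × (7.81/7.26) = 20.9 × 1.075758 = 22.4833
bread: 21.0 × (4.77/3.42) = 21.0 × 1.394737 = 29.2895
Index = Σ wᵢ·(p₁ᵢ/p₀ᵢ) = 45.8689 + 16.5557 + 22.4833 + 29.2895 = 114.1974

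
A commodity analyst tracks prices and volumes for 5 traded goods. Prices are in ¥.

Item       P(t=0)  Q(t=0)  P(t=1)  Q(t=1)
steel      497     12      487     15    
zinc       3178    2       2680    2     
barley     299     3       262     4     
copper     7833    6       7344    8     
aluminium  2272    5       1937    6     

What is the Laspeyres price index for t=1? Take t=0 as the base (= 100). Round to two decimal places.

91.85

Laspeyres price index uses base-period quantities as weights.
ΣP(t=1)·Q(t=0) = 487×12 + 2680×2 + 262×3 + 7344×6 + 1937×5 = 5844 + 5360 + 786 + 44064 + 9685 = 65739
ΣP(t=0)·Q(t=0) = 497×12 + 3178×2 + 299×3 + 7833×6 + 2272×5 = 5964 + 6356 + 897 + 46998 + 11360 = 71575
Index = 65739 / 71575 × 100 = 91.8463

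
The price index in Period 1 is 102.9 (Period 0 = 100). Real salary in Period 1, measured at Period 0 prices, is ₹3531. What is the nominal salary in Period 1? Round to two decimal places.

Nominal = Real × (Index/100) = 3531 × (102.9/100)
        = 3531 × 1.029 = 3633.3990

3633.40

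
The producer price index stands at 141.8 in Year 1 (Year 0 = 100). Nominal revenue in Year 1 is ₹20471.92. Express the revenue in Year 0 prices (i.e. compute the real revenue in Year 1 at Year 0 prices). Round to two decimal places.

Real = Nominal ÷ (Index/100) = 20471.92 ÷ (141.8/100)
     = 20471.92 ÷ 1.418 = 14437.1791

14437.18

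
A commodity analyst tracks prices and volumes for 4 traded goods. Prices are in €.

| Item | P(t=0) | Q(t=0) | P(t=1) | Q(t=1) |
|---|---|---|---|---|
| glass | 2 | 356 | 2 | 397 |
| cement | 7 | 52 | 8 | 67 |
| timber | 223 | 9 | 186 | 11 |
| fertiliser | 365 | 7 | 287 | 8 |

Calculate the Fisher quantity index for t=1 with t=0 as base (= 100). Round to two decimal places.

Laspeyres component (base-period weights):
ΣP(t=0)Q(t=1) = 2×397 + 7×67 + 223×11 + 365×8 = 794 + 469 + 2453 + 2920 = 6636
ΣP(t=0)Q(t=0) = 2×356 + 7×52 + 223×9 + 365×7 = 712 + 364 + 2007 + 2555 = 5638
L = 6636 / 5638 × 100 = 117.7013
Paasche component (current-period weights):
ΣP(t=1)Q(t=1) = 2×397 + 8×67 + 186×11 + 287×8 = 794 + 536 + 2046 + 2296 = 5672
ΣP(t=1)Q(t=0) = 2×356 + 8×52 + 186×9 + 287×7 = 712 + 416 + 1674 + 2009 = 4811
P = 5672 / 4811 × 100 = 117.8965
Fisher = √(L × P) = √(117.7013 × 117.8965) = 117.7989

117.80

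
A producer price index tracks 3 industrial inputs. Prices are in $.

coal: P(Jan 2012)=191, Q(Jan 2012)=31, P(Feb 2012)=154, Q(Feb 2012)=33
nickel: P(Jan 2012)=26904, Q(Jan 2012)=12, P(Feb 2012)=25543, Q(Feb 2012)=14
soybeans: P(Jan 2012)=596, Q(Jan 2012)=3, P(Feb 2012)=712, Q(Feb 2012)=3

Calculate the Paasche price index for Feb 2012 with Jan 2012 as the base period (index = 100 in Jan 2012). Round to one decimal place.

Paasche price index uses current-period quantities as weights.
ΣP(Feb 2012)·Q(Feb 2012) = 154×33 + 25543×14 + 712×3 = 5082 + 357602 + 2136 = 364820
ΣP(Jan 2012)·Q(Feb 2012) = 191×33 + 26904×14 + 596×3 = 6303 + 376656 + 1788 = 384747
Index = 364820 / 384747 × 100 = 94.8208

94.8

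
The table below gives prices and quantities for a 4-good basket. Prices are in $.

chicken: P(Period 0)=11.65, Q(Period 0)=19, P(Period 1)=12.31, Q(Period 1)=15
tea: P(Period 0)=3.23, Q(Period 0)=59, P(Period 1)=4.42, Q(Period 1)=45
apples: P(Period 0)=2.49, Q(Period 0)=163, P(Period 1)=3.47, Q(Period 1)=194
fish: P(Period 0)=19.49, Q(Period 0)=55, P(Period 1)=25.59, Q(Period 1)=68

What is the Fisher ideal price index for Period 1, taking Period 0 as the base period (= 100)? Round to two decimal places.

Laspeyres component (base-period weights):
ΣP(Period 1)Q(Period 0) = 12.31×19 + 4.42×59 + 3.47×163 + 25.59×55 = 233.89 + 260.78 + 565.61 + 1407.45 = 2467.73
ΣP(Period 0)Q(Period 0) = 11.65×19 + 3.23×59 + 2.49×163 + 19.49×55 = 221.35 + 190.57 + 405.87 + 1071.95 = 1889.74
L = 2467.73 / 1889.74 × 100 = 130.5857
Paasche component (current-period weights):
ΣP(Period 1)Q(Period 1) = 12.31×15 + 4.42×45 + 3.47×194 + 25.59×68 = 184.65 + 198.9 + 673.18 + 1740.12 = 2796.85
ΣP(Period 0)Q(Period 1) = 11.65×15 + 3.23×45 + 2.49×194 + 19.49×68 = 174.75 + 145.35 + 483.06 + 1325.32 = 2128.48
P = 2796.85 / 2128.48 × 100 = 131.4013
Fisher = √(L × P) = √(130.5857 × 131.4013) = 130.9929

130.99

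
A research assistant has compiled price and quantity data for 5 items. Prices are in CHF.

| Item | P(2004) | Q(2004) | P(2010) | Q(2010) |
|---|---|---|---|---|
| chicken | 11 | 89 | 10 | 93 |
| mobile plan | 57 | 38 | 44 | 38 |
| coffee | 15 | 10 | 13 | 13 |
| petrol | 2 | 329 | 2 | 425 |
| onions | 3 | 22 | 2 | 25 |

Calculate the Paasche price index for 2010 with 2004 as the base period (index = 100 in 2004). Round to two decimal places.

85.19

Paasche price index uses current-period quantities as weights.
ΣP(2010)·Q(2010) = 10×93 + 44×38 + 13×13 + 2×425 + 2×25 = 930 + 1672 + 169 + 850 + 50 = 3671
ΣP(2004)·Q(2010) = 11×93 + 57×38 + 15×13 + 2×425 + 3×25 = 1023 + 2166 + 195 + 850 + 75 = 4309
Index = 3671 / 4309 × 100 = 85.1938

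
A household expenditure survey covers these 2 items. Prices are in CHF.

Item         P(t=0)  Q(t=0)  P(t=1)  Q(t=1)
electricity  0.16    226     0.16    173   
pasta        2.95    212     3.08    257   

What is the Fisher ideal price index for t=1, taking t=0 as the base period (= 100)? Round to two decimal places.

104.21

Laspeyres component (base-period weights):
ΣP(t=1)Q(t=0) = 0.16×226 + 3.08×212 = 36.16 + 652.96 = 689.12
ΣP(t=0)Q(t=0) = 0.16×226 + 2.95×212 = 36.16 + 625.4 = 661.56
L = 689.12 / 661.56 × 100 = 104.1659
Paasche component (current-period weights):
ΣP(t=1)Q(t=1) = 0.16×173 + 3.08×257 = 27.68 + 791.56 = 819.24
ΣP(t=0)Q(t=1) = 0.16×173 + 2.95×257 = 27.68 + 758.15 = 785.83
P = 819.24 / 785.83 × 100 = 104.2516
Fisher = √(L × P) = √(104.1659 × 104.2516) = 104.2087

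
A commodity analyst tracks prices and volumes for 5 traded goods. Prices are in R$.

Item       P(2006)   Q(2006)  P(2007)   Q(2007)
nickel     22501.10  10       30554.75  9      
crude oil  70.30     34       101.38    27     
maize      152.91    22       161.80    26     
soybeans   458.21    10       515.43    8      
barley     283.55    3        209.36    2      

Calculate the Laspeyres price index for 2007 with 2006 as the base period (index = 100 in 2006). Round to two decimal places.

Laspeyres price index uses base-period quantities as weights.
ΣP(2007)·Q(2006) = 30554.75×10 + 101.38×34 + 161.80×22 + 515.43×10 + 209.36×3 = 305547.5 + 3446.92 + 3559.6 + 5154.3 + 628.08 = 318336.4
ΣP(2006)·Q(2006) = 22501.10×10 + 70.30×34 + 152.91×22 + 458.21×10 + 283.55×3 = 225011 + 2390.2 + 3364.02 + 4582.1 + 850.65 = 236197.97
Index = 318336.4 / 236197.97 × 100 = 134.7752

134.78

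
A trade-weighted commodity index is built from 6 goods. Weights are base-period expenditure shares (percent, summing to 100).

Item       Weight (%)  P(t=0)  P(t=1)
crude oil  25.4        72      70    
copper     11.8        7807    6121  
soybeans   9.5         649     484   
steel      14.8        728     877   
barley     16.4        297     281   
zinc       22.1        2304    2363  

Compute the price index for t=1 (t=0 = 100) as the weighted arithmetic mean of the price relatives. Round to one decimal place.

97.0

crude oil: 25.4 × (70/72) = 25.4 × 0.972222 = 24.6944
copper: 11.8 × (6121/7807) = 11.8 × 0.784040 = 9.2517
soybeans: 9.5 × (484/649) = 9.5 × 0.745763 = 7.0847
steel: 14.8 × (877/728) = 14.8 × 1.204670 = 17.8291
barley: 16.4 × (281/297) = 16.4 × 0.946128 = 15.5165
zinc: 22.1 × (2363/2304) = 22.1 × 1.025608 = 22.6659
Index = Σ wᵢ·(p₁ᵢ/p₀ᵢ) = 24.6944 + 9.2517 + 7.0847 + 17.8291 + 15.5165 + 22.6659 = 97.0424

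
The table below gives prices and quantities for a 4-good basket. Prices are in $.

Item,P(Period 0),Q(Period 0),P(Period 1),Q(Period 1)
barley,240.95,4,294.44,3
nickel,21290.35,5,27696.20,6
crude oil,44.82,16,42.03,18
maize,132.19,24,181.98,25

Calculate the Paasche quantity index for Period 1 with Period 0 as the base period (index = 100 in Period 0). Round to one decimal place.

119.1

Paasche quantity index uses current-period prices as weights.
ΣP(Period 1)·Q(Period 1) = 294.44×3 + 27696.20×6 + 42.03×18 + 181.98×25 = 883.32 + 166177.2 + 756.54 + 4549.5 = 172366.56
ΣP(Period 1)·Q(Period 0) = 294.44×4 + 27696.20×5 + 42.03×16 + 181.98×24 = 1177.76 + 138481 + 672.48 + 4367.52 = 144698.76
Index = 172366.56 / 144698.76 × 100 = 119.1210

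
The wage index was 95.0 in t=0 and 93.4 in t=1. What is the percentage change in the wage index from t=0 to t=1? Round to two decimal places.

-1.68%

Change = (93.4 − 95.0) / 95.0 × 100
       = -1.6 / 95.0 × 100 = -1.6842%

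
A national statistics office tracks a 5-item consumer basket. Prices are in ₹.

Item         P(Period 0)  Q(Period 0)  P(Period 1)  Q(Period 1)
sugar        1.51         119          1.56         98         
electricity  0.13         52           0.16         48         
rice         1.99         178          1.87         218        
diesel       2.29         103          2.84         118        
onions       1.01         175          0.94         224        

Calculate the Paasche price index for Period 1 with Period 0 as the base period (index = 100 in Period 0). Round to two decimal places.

102.71

Paasche price index uses current-period quantities as weights.
ΣP(Period 1)·Q(Period 1) = 1.56×98 + 0.16×48 + 1.87×218 + 2.84×118 + 0.94×224 = 152.88 + 7.68 + 407.66 + 335.12 + 210.56 = 1113.9
ΣP(Period 0)·Q(Period 1) = 1.51×98 + 0.13×48 + 1.99×218 + 2.29×118 + 1.01×224 = 147.98 + 6.24 + 433.82 + 270.22 + 226.24 = 1084.5
Index = 1113.9 / 1084.5 × 100 = 102.7109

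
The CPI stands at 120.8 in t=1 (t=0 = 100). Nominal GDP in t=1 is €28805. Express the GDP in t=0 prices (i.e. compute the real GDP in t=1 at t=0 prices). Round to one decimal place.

23845.2

Real = Nominal ÷ (Index/100) = 28805 ÷ (120.8/100)
     = 28805 ÷ 1.208 = 23845.1987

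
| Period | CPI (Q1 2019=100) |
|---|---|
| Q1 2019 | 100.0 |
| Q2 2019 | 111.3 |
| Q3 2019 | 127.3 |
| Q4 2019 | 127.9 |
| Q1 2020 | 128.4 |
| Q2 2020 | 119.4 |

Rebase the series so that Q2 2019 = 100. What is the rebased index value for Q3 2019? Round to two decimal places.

Rebased(Q3 2019) = 127.3 / 111.3 × 100 = 114.3756

114.38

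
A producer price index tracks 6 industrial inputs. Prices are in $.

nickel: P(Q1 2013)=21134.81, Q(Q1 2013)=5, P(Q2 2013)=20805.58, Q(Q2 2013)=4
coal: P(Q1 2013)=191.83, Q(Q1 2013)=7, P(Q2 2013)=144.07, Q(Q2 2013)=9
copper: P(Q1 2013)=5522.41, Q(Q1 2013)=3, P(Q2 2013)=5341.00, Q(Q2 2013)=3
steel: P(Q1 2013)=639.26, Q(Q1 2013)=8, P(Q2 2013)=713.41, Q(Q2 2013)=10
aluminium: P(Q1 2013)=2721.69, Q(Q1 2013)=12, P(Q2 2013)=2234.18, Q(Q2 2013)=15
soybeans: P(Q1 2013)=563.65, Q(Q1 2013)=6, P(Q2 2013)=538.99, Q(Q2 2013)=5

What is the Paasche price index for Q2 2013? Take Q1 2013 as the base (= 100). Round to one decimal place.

94.1

Paasche price index uses current-period quantities as weights.
ΣP(Q2 2013)·Q(Q2 2013) = 20805.58×4 + 144.07×9 + 5341.00×3 + 713.41×10 + 2234.18×15 + 538.99×5 = 83222.32 + 1296.63 + 16023 + 7134.1 + 33512.7 + 2694.95 = 143883.7
ΣP(Q1 2013)·Q(Q2 2013) = 21134.81×4 + 191.83×9 + 5522.41×3 + 639.26×10 + 2721.69×15 + 563.65×5 = 84539.24 + 1726.47 + 16567.23 + 6392.6 + 40825.35 + 2818.25 = 152869.14
Index = 143883.7 / 152869.14 × 100 = 94.1221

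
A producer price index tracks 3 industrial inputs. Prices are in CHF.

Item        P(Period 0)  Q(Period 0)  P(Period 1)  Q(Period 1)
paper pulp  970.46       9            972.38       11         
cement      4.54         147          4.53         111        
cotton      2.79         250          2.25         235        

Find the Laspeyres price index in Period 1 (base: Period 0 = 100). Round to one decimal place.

Laspeyres price index uses base-period quantities as weights.
ΣP(Period 1)·Q(Period 0) = 972.38×9 + 4.53×147 + 2.25×250 = 8751.42 + 665.91 + 562.5 = 9979.83
ΣP(Period 0)·Q(Period 0) = 970.46×9 + 4.54×147 + 2.79×250 = 8734.14 + 667.38 + 697.5 = 10099.02
Index = 9979.83 / 10099.02 × 100 = 98.8198

98.8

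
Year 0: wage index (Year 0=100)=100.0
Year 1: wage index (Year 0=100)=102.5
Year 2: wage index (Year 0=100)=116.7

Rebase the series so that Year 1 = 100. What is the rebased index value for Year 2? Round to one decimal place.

Rebased(Year 2) = 116.7 / 102.5 × 100 = 113.8537

113.9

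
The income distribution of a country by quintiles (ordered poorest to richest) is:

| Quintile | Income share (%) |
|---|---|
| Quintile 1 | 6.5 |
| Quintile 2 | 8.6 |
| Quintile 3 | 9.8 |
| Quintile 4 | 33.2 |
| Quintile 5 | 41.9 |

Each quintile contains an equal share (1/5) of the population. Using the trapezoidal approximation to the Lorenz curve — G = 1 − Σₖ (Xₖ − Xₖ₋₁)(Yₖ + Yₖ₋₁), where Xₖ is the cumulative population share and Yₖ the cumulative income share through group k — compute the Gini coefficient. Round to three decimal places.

Cumulative income shares Yₖ: 0.0650, 0.1510, 0.2490, 0.5810, 1.0000
Σ (Xₖ−Xₖ₋₁)(Yₖ+Yₖ₋₁) = (1/5)(0.0650+0.0000) + (1/5)(0.1510+0.0650) + (1/5)(0.2490+0.1510) + (1/5)(0.5810+0.2490) + (1/5)(1.0000+0.5810)
  = 0.0130 + 0.0432 + 0.0800 + 0.1660 + 0.3162 = 0.6184
G = 1 − 0.6184 = 0.3816

0.382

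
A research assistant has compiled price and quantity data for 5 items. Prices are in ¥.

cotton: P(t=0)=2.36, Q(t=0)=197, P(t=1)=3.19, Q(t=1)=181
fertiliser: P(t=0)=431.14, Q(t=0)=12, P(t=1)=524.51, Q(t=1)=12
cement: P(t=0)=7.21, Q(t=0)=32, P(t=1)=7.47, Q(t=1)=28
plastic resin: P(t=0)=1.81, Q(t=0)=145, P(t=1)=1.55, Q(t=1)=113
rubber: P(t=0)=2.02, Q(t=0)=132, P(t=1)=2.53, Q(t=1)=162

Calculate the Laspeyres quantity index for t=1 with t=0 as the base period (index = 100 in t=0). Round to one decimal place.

99.0

Laspeyres quantity index uses base-period prices as weights.
ΣP(t=0)·Q(t=1) = 2.36×181 + 431.14×12 + 7.21×28 + 1.81×113 + 2.02×162 = 427.16 + 5173.68 + 201.88 + 204.53 + 327.24 = 6334.49
ΣP(t=0)·Q(t=0) = 2.36×197 + 431.14×12 + 7.21×32 + 1.81×145 + 2.02×132 = 464.92 + 5173.68 + 230.72 + 262.45 + 266.64 = 6398.41
Index = 6334.49 / 6398.41 × 100 = 99.0010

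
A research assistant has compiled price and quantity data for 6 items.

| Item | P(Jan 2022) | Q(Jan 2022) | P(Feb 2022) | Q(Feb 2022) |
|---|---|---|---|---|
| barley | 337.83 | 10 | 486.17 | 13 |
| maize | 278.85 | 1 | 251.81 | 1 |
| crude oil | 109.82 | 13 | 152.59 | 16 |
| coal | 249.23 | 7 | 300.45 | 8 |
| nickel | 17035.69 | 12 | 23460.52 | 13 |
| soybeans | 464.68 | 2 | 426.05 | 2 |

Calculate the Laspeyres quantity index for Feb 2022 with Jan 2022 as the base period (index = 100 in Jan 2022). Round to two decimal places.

Laspeyres quantity index uses base-period prices as weights.
ΣP(Jan 2022)·Q(Feb 2022) = 337.83×13 + 278.85×1 + 109.82×16 + 249.23×8 + 17035.69×13 + 464.68×2 = 4391.79 + 278.85 + 1757.12 + 1993.84 + 221463.97 + 929.36 = 230814.93
ΣP(Jan 2022)·Q(Jan 2022) = 337.83×10 + 278.85×1 + 109.82×13 + 249.23×7 + 17035.69×12 + 464.68×2 = 3378.3 + 278.85 + 1427.66 + 1744.61 + 204428.28 + 929.36 = 212187.06
Index = 230814.93 / 212187.06 × 100 = 108.7790

108.78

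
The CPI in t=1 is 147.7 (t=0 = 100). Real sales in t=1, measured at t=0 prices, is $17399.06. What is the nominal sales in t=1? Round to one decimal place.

Nominal = Real × (Index/100) = 17399.06 × (147.7/100)
        = 17399.06 × 1.477 = 25698.4116

25698.4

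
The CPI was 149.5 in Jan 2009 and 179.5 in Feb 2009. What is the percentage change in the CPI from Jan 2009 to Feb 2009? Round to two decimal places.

Change = (179.5 − 149.5) / 149.5 × 100
       = 30.0 / 149.5 × 100 = 20.0669%

20.07%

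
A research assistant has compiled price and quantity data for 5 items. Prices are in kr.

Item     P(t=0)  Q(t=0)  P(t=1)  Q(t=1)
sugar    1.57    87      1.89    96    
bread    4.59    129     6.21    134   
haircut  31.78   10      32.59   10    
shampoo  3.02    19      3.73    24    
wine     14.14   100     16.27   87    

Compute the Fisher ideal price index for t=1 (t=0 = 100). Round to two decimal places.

118.96

Laspeyres component (base-period weights):
ΣP(t=1)Q(t=0) = 1.89×87 + 6.21×129 + 32.59×10 + 3.73×19 + 16.27×100 = 164.43 + 801.09 + 325.9 + 70.87 + 1627 = 2989.29
ΣP(t=0)Q(t=0) = 1.57×87 + 4.59×129 + 31.78×10 + 3.02×19 + 14.14×100 = 136.59 + 592.11 + 317.8 + 57.38 + 1414 = 2517.88
L = 2989.29 / 2517.88 × 100 = 118.7225
Paasche component (current-period weights):
ΣP(t=1)Q(t=1) = 1.89×96 + 6.21×134 + 32.59×10 + 3.73×24 + 16.27×87 = 181.44 + 832.14 + 325.9 + 89.52 + 1415.49 = 2844.49
ΣP(t=0)Q(t=1) = 1.57×96 + 4.59×134 + 31.78×10 + 3.02×24 + 14.14×87 = 150.72 + 615.06 + 317.8 + 72.48 + 1230.18 = 2386.24
P = 2844.49 / 2386.24 × 100 = 119.2039
Fisher = √(L × P) = √(118.7225 × 119.2039) = 118.9629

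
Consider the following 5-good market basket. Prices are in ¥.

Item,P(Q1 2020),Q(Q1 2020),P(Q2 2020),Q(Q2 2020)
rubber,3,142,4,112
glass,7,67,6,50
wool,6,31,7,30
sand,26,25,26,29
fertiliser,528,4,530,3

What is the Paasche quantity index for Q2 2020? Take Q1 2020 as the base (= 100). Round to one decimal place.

83.4

Paasche quantity index uses current-period prices as weights.
ΣP(Q2 2020)·Q(Q2 2020) = 4×112 + 6×50 + 7×30 + 26×29 + 530×3 = 448 + 300 + 210 + 754 + 1590 = 3302
ΣP(Q2 2020)·Q(Q1 2020) = 4×142 + 6×67 + 7×31 + 26×25 + 530×4 = 568 + 402 + 217 + 650 + 2120 = 3957
Index = 3302 / 3957 × 100 = 83.4471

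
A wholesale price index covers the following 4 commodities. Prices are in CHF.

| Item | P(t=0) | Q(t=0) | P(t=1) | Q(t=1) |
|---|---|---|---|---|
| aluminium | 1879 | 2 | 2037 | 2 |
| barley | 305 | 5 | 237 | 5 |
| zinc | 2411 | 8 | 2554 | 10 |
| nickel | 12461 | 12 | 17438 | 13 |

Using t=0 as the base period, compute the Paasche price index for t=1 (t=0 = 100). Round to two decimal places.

Paasche price index uses current-period quantities as weights.
ΣP(t=1)·Q(t=1) = 2037×2 + 237×5 + 2554×10 + 17438×13 = 4074 + 1185 + 25540 + 226694 = 257493
ΣP(t=0)·Q(t=1) = 1879×2 + 305×5 + 2411×10 + 12461×13 = 3758 + 1525 + 24110 + 161993 = 191386
Index = 257493 / 191386 × 100 = 134.5412

134.54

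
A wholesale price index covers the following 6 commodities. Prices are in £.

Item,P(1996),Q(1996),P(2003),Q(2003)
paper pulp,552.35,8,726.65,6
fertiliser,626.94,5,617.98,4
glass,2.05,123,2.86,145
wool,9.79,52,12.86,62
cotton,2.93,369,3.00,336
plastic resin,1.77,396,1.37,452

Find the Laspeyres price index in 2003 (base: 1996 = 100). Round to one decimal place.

114.6

Laspeyres price index uses base-period quantities as weights.
ΣP(2003)·Q(1996) = 726.65×8 + 617.98×5 + 2.86×123 + 12.86×52 + 3.00×369 + 1.37×396 = 5813.2 + 3089.9 + 351.78 + 668.72 + 1107 + 542.52 = 11573.12
ΣP(1996)·Q(1996) = 552.35×8 + 626.94×5 + 2.05×123 + 9.79×52 + 2.93×369 + 1.77×396 = 4418.8 + 3134.7 + 252.15 + 509.08 + 1081.17 + 700.92 = 10096.82
Index = 11573.12 / 10096.82 × 100 = 114.6214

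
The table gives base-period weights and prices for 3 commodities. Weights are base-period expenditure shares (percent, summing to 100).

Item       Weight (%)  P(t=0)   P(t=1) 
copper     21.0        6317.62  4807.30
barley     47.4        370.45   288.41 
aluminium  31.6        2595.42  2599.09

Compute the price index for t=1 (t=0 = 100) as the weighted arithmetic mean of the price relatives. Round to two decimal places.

84.53

copper: 21.0 × (4807.30/6317.62) = 21.0 × 0.760935 = 15.9796
barley: 47.4 × (288.41/370.45) = 47.4 × 0.778540 = 36.9028
aluminium: 31.6 × (2599.09/2595.42) = 31.6 × 1.001414 = 31.6447
Index = Σ wᵢ·(p₁ᵢ/p₀ᵢ) = 15.9796 + 36.9028 + 31.6447 = 84.5271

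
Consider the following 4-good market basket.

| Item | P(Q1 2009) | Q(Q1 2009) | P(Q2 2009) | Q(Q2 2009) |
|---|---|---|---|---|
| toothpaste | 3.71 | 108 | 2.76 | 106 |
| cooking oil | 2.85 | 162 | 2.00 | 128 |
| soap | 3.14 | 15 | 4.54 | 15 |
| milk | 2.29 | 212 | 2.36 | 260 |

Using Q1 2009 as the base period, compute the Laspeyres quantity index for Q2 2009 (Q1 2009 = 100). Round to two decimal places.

100.40

Laspeyres quantity index uses base-period prices as weights.
ΣP(Q1 2009)·Q(Q2 2009) = 3.71×106 + 2.85×128 + 3.14×15 + 2.29×260 = 393.26 + 364.8 + 47.1 + 595.4 = 1400.56
ΣP(Q1 2009)·Q(Q1 2009) = 3.71×108 + 2.85×162 + 3.14×15 + 2.29×212 = 400.68 + 461.7 + 47.1 + 485.48 = 1394.96
Index = 1400.56 / 1394.96 × 100 = 100.4014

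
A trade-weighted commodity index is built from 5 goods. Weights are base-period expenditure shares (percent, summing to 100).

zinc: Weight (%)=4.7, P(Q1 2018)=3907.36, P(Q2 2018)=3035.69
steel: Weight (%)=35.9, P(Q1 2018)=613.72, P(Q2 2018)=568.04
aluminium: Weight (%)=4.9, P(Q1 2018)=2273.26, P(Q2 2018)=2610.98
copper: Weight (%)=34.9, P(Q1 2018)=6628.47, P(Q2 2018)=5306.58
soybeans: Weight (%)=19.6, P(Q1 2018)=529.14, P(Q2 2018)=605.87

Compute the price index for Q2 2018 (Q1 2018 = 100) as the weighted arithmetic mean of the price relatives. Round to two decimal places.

92.89

zinc: 4.7 × (3035.69/3907.36) = 4.7 × 0.776916 = 3.6515
steel: 35.9 × (568.04/613.72) = 35.9 × 0.925569 = 33.2279
aluminium: 4.9 × (2610.98/2273.26) = 4.9 × 1.148562 = 5.6280
copper: 34.9 × (5306.58/6628.47) = 34.9 × 0.800574 = 27.9400
soybeans: 19.6 × (605.87/529.14) = 19.6 × 1.145009 = 22.4422
Index = Σ wᵢ·(p₁ᵢ/p₀ᵢ) = 3.6515 + 33.2279 + 5.6280 + 27.9400 + 22.4422 = 92.8896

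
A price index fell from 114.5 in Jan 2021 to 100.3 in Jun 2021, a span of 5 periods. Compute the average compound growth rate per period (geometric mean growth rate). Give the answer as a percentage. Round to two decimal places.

-2.61%

Growth factor = (100.3/114.5)^(1/5) = (0.875983)^(1/5) = 0.973866
Growth rate = 0.973866 − 1 = -0.026134 = -2.6134%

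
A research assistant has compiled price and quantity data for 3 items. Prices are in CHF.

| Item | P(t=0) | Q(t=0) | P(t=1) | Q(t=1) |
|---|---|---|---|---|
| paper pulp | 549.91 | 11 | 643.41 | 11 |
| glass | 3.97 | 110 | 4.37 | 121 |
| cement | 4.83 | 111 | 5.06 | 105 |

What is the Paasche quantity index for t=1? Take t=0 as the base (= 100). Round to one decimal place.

100.2

Paasche quantity index uses current-period prices as weights.
ΣP(t=1)·Q(t=1) = 643.41×11 + 4.37×121 + 5.06×105 = 7077.51 + 528.77 + 531.3 = 8137.58
ΣP(t=1)·Q(t=0) = 643.41×11 + 4.37×110 + 5.06×111 = 7077.51 + 480.7 + 561.66 = 8119.87
Index = 8137.58 / 8119.87 × 100 = 100.2181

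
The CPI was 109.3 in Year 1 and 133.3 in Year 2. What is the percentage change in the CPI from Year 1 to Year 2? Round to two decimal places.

21.96%

Change = (133.3 − 109.3) / 109.3 × 100
       = 24.0 / 109.3 × 100 = 21.9579%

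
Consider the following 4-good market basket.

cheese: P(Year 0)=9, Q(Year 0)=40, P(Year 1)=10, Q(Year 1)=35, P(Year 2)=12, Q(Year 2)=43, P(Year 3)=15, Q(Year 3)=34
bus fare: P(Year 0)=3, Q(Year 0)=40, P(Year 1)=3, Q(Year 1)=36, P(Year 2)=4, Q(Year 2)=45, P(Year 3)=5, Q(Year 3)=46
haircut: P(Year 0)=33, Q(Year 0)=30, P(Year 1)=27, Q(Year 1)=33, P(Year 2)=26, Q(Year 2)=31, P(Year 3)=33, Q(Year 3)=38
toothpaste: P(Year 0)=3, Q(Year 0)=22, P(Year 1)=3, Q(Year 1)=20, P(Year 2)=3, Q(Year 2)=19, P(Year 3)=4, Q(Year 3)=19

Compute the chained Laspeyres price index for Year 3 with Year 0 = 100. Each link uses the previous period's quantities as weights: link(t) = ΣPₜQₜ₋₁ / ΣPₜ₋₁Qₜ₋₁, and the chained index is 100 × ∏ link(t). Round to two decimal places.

Link Year 0→Year 1:
ΣP(Year 1)Q(Year 0) = 10×40 + 3×40 + 27×30 + 3×22 = 400 + 120 + 810 + 66 = 1396
ΣP(Year 0)Q(Year 0) = 9×40 + 3×40 + 33×30 + 3×22 = 360 + 120 + 990 + 66 = 1536
link = 1396/1536 = 0.908854
Link Year 1→Year 2:
ΣP(Year 2)Q(Year 1) = 12×35 + 4×36 + 26×33 + 3×20 = 420 + 144 + 858 + 60 = 1482
ΣP(Year 1)Q(Year 1) = 10×35 + 3×36 + 27×33 + 3×20 = 350 + 108 + 891 + 60 = 1409
link = 1482/1409 = 1.051810
Link Year 2→Year 3:
ΣP(Year 3)Q(Year 2) = 15×43 + 5×45 + 33×31 + 4×19 = 645 + 225 + 1023 + 76 = 1969
ΣP(Year 2)Q(Year 2) = 12×43 + 4×45 + 26×31 + 3×19 = 516 + 180 + 806 + 57 = 1559
link = 1969/1559 = 1.262989
Chained index = 100 × 0.908854 × 1.051810 × 1.262989 = 120.7344

120.73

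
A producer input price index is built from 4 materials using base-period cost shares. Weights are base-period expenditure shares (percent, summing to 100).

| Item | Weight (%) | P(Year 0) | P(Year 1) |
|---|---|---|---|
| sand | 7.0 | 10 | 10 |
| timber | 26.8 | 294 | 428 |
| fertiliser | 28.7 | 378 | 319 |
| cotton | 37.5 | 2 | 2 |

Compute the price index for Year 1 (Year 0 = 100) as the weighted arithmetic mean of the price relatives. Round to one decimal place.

107.7

sand: 7.0 × (10/10) = 7.0 × 1.000000 = 7.0000
timber: 26.8 × (428/294) = 26.8 × 1.455782 = 39.0150
fertiliser: 28.7 × (319/378) = 28.7 × 0.843915 = 24.2204
cotton: 37.5 × (2/2) = 37.5 × 1.000000 = 37.5000
Index = Σ wᵢ·(p₁ᵢ/p₀ᵢ) = 7.0000 + 39.0150 + 24.2204 + 37.5000 = 107.7353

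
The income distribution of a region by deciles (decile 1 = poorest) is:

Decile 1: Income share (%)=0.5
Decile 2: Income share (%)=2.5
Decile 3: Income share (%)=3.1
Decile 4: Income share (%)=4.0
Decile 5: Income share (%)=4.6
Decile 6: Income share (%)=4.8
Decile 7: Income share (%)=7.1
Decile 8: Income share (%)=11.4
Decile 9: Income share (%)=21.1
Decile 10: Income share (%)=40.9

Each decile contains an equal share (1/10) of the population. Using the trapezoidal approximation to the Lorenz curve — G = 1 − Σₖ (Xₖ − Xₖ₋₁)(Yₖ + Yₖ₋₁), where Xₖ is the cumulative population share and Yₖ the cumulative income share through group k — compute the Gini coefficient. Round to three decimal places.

0.545

Cumulative income shares Yₖ: 0.0050, 0.0300, 0.0610, 0.1010, 0.1470, 0.1950, 0.2660, 0.3800, 0.5910, 1.0000
Σ (Xₖ−Xₖ₋₁)(Yₖ+Yₖ₋₁) = (1/10)(0.0050+0.0000) + (1/10)(0.0300+0.0050) + (1/10)(0.0610+0.0300) + (1/10)(0.1010+0.0610) + (1/10)(0.1470+0.1010) + (1/10)(0.1950+0.1470) + (1/10)(0.2660+0.1950) + (1/10)(0.3800+0.2660) + (1/10)(0.5910+0.3800) + (1/10)(1.0000+0.5910)
  = 0.0005 + 0.0035 + 0.0091 + 0.0162 + 0.0248 + 0.0342 + 0.0461 + 0.0646 + 0.0971 + 0.1591 = 0.4552
G = 1 − 0.4552 = 0.5448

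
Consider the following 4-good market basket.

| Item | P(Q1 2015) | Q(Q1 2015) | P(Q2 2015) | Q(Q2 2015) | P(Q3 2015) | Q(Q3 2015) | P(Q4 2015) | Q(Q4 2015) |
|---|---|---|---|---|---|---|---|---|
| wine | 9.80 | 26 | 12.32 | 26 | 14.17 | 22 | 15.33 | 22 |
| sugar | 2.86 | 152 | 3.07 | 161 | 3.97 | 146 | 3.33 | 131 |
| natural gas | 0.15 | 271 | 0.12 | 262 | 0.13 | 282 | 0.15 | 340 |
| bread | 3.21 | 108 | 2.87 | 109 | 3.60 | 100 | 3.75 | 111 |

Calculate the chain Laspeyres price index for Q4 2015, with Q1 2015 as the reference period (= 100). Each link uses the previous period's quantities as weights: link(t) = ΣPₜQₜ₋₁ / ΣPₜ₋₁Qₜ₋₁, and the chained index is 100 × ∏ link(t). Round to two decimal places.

125.03

Link Q1 2015→Q2 2015:
ΣP(Q2 2015)Q(Q1 2015) = 12.32×26 + 3.07×152 + 0.12×271 + 2.87×108 = 320.32 + 466.64 + 32.52 + 309.96 = 1129.44
ΣP(Q1 2015)Q(Q1 2015) = 9.80×26 + 2.86×152 + 0.15×271 + 3.21×108 = 254.8 + 434.72 + 40.65 + 346.68 = 1076.85
link = 1129.44/1076.85 = 1.048837
Link Q2 2015→Q3 2015:
ΣP(Q3 2015)Q(Q2 2015) = 14.17×26 + 3.97×161 + 0.13×262 + 3.60×109 = 368.42 + 639.17 + 34.06 + 392.4 = 1434.05
ΣP(Q2 2015)Q(Q2 2015) = 12.32×26 + 3.07×161 + 0.12×262 + 2.87×109 = 320.32 + 494.27 + 31.44 + 312.83 = 1158.86
link = 1434.05/1158.86 = 1.237466
Link Q3 2015→Q4 2015:
ΣP(Q4 2015)Q(Q3 2015) = 15.33×22 + 3.33×146 + 0.15×282 + 3.75×100 = 337.26 + 486.18 + 42.3 + 375 = 1240.74
ΣP(Q3 2015)Q(Q3 2015) = 14.17×22 + 3.97×146 + 0.13×282 + 3.60×100 = 311.74 + 579.62 + 36.66 + 360 = 1288.02
link = 1240.74/1288.02 = 0.963292
Chained index = 100 × 1.048837 × 1.237466 × 0.963292 = 125.0257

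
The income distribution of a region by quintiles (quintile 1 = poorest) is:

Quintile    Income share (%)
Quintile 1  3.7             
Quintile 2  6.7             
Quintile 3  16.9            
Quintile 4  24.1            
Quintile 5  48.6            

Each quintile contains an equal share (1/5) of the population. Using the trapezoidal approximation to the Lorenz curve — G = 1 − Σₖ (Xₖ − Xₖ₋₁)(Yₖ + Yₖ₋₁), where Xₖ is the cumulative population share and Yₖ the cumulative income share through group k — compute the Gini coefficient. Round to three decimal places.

Cumulative income shares Yₖ: 0.0370, 0.1040, 0.2730, 0.5140, 1.0000
Σ (Xₖ−Xₖ₋₁)(Yₖ+Yₖ₋₁) = (1/5)(0.0370+0.0000) + (1/5)(0.1040+0.0370) + (1/5)(0.2730+0.1040) + (1/5)(0.5140+0.2730) + (1/5)(1.0000+0.5140)
  = 0.0074 + 0.0282 + 0.0754 + 0.1574 + 0.3028 = 0.5712
G = 1 − 0.5712 = 0.4288

0.429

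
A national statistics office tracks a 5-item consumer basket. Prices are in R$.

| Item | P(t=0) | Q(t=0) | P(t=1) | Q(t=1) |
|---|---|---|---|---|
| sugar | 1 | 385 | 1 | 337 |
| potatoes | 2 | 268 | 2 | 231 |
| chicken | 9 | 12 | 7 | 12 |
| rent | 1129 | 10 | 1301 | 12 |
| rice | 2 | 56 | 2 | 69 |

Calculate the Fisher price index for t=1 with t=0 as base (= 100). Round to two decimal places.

Laspeyres component (base-period weights):
ΣP(t=1)Q(t=0) = 1×385 + 2×268 + 7×12 + 1301×10 + 2×56 = 385 + 536 + 84 + 13010 + 112 = 14127
ΣP(t=0)Q(t=0) = 1×385 + 2×268 + 9×12 + 1129×10 + 2×56 = 385 + 536 + 108 + 11290 + 112 = 12431
L = 14127 / 12431 × 100 = 113.6433
Paasche component (current-period weights):
ΣP(t=1)Q(t=1) = 1×337 + 2×231 + 7×12 + 1301×12 + 2×69 = 337 + 462 + 84 + 15612 + 138 = 16633
ΣP(t=0)Q(t=1) = 1×337 + 2×231 + 9×12 + 1129×12 + 2×69 = 337 + 462 + 108 + 13548 + 138 = 14593
P = 16633 / 14593 × 100 = 113.9793
Fisher = √(L × P) = √(113.6433 × 113.9793) = 113.8112

113.81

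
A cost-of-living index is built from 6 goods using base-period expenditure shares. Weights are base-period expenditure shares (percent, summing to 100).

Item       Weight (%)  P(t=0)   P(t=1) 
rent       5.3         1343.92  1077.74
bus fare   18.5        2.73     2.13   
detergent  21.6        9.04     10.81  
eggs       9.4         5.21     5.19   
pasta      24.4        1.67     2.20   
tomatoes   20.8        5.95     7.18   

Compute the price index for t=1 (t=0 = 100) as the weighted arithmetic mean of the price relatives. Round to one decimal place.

rent: 5.3 × (1077.74/1343.92) = 5.3 × 0.801938 = 4.2503
bus fare: 18.5 × (2.13/2.73) = 18.5 × 0.780220 = 14.4341
detergent: 21.6 × (10.81/9.04) = 21.6 × 1.195796 = 25.8292
eggs: 9.4 × (5.19/5.21) = 9.4 × 0.996161 = 9.3639
pasta: 24.4 × (2.20/1.67) = 24.4 × 1.317365 = 32.1437
tomatoes: 20.8 × (7.18/5.95) = 20.8 × 1.206723 = 25.0998
Index = Σ wᵢ·(p₁ᵢ/p₀ᵢ) = 4.2503 + 14.4341 + 25.8292 + 9.3639 + 32.1437 + 25.0998 = 111.1210

111.1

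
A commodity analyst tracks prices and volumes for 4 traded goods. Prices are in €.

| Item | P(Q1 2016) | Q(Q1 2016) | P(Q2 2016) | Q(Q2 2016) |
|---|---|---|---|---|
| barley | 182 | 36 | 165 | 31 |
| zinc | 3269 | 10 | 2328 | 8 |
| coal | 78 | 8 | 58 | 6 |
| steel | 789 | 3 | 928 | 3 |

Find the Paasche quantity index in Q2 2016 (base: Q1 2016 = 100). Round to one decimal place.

82.8

Paasche quantity index uses current-period prices as weights.
ΣP(Q2 2016)·Q(Q2 2016) = 165×31 + 2328×8 + 58×6 + 928×3 = 5115 + 18624 + 348 + 2784 = 26871
ΣP(Q2 2016)·Q(Q1 2016) = 165×36 + 2328×10 + 58×8 + 928×3 = 5940 + 23280 + 464 + 2784 = 32468
Index = 26871 / 32468 × 100 = 82.7615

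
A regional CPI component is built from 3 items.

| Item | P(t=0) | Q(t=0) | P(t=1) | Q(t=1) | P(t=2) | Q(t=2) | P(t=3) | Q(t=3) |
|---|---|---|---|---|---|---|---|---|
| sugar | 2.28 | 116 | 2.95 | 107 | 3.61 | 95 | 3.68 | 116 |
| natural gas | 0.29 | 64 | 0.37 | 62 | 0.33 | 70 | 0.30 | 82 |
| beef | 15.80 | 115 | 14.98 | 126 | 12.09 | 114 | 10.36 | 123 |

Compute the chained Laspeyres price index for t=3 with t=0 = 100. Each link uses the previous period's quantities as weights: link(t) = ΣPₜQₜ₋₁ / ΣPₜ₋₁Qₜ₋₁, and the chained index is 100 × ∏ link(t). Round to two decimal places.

Link t=0→t=1:
ΣP(t=1)Q(t=0) = 2.95×116 + 0.37×64 + 14.98×115 = 342.2 + 23.68 + 1722.7 = 2088.58
ΣP(t=0)Q(t=0) = 2.28×116 + 0.29×64 + 15.80×115 = 264.48 + 18.56 + 1817 = 2100.04
link = 2088.58/2100.04 = 0.994543
Link t=1→t=2:
ΣP(t=2)Q(t=1) = 3.61×107 + 0.33×62 + 12.09×126 = 386.27 + 20.46 + 1523.34 = 1930.07
ΣP(t=1)Q(t=1) = 2.95×107 + 0.37×62 + 14.98×126 = 315.65 + 22.94 + 1887.48 = 2226.07
link = 1930.07/2226.07 = 0.867030
Link t=2→t=3:
ΣP(t=3)Q(t=2) = 3.68×95 + 0.30×70 + 10.36×114 = 349.6 + 21 + 1181.04 = 1551.64
ΣP(t=2)Q(t=2) = 3.61×95 + 0.33×70 + 12.09×114 = 342.95 + 23.1 + 1378.26 = 1744.31
link = 1551.64/1744.31 = 0.889544
Chained index = 100 × 0.994543 × 0.867030 × 0.889544 = 76.7052

76.71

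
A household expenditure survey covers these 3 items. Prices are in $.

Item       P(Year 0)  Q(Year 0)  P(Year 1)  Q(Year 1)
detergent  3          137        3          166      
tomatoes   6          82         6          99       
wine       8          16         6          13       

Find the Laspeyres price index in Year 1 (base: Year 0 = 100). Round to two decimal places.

Laspeyres price index uses base-period quantities as weights.
ΣP(Year 1)·Q(Year 0) = 3×137 + 6×82 + 6×16 = 411 + 492 + 96 = 999
ΣP(Year 0)·Q(Year 0) = 3×137 + 6×82 + 8×16 = 411 + 492 + 128 = 1031
Index = 999 / 1031 × 100 = 96.8962

96.90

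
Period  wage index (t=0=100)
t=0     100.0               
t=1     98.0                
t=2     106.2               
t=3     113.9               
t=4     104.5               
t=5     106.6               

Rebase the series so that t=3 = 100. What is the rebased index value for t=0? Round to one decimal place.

87.8

Rebased(t=0) = 100.0 / 113.9 × 100 = 87.7963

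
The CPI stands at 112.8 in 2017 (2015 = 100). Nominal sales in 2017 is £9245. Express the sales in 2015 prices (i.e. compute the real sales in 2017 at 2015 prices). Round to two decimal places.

Real = Nominal ÷ (Index/100) = 9245 ÷ (112.8/100)
     = 9245 ÷ 1.128 = 8195.9220

8195.92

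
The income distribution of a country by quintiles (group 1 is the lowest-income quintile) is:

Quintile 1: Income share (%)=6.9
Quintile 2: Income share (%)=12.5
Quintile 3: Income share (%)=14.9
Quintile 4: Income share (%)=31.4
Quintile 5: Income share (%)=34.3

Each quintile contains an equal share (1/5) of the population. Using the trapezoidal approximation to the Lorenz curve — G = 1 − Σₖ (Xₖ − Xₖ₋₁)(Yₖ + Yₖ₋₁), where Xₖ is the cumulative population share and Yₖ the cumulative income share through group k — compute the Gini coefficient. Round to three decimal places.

Cumulative income shares Yₖ: 0.0690, 0.1940, 0.3430, 0.6570, 1.0000
Σ (Xₖ−Xₖ₋₁)(Yₖ+Yₖ₋₁) = (1/5)(0.0690+0.0000) + (1/5)(0.1940+0.0690) + (1/5)(0.3430+0.1940) + (1/5)(0.6570+0.3430) + (1/5)(1.0000+0.6570)
  = 0.0138 + 0.0526 + 0.1074 + 0.2000 + 0.3314 = 0.7052
G = 1 − 0.7052 = 0.2948

0.295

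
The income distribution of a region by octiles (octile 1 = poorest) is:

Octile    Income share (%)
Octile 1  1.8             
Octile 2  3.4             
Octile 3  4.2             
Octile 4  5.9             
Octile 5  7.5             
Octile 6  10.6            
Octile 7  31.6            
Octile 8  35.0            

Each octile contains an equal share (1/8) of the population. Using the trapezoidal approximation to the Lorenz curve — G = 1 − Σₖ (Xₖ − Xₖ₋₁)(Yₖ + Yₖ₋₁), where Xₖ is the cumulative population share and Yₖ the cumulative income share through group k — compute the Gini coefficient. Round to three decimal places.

Cumulative income shares Yₖ: 0.0180, 0.0520, 0.0940, 0.1530, 0.2280, 0.3340, 0.6500, 1.0000
Σ (Xₖ−Xₖ₋₁)(Yₖ+Yₖ₋₁) = (1/8)(0.0180+0.0000) + (1/8)(0.0520+0.0180) + (1/8)(0.0940+0.0520) + (1/8)(0.1530+0.0940) + (1/8)(0.2280+0.1530) + (1/8)(0.3340+0.2280) + (1/8)(0.6500+0.3340) + (1/8)(1.0000+0.6500)
  = 0.0023 + 0.0088 + 0.0183 + 0.0309 + 0.0476 + 0.0702 + 0.1230 + 0.2062 = 0.5072
G = 1 − 0.5072 = 0.4928

0.493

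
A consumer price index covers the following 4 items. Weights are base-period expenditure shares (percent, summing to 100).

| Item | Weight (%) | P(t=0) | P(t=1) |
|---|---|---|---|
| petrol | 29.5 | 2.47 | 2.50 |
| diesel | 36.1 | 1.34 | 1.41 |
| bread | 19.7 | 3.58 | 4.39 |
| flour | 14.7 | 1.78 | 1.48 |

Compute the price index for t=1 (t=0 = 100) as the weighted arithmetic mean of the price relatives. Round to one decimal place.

104.2

petrol: 29.5 × (2.50/2.47) = 29.5 × 1.012146 = 29.8583
diesel: 36.1 × (1.41/1.34) = 36.1 × 1.052239 = 37.9858
bread: 19.7 × (4.39/3.58) = 19.7 × 1.226257 = 24.1573
flour: 14.7 × (1.48/1.78) = 14.7 × 0.831461 = 12.2225
Index = Σ wᵢ·(p₁ᵢ/p₀ᵢ) = 29.8583 + 37.9858 + 24.1573 + 12.2225 = 104.2239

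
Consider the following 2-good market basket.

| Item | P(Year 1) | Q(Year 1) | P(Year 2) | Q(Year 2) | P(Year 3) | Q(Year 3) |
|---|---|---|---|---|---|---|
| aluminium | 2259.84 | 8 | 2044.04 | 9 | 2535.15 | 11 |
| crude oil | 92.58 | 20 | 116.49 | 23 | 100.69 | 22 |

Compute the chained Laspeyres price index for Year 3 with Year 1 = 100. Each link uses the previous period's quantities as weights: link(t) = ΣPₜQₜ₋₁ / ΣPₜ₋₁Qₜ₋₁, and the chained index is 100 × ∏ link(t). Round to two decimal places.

Link Year 1→Year 2:
ΣP(Year 2)Q(Year 1) = 2044.04×8 + 116.49×20 = 16352.32 + 2329.8 = 18682.12
ΣP(Year 1)Q(Year 1) = 2259.84×8 + 92.58×20 = 18078.72 + 1851.6 = 19930.32
link = 18682.12/19930.32 = 0.937372
Link Year 2→Year 3:
ΣP(Year 3)Q(Year 2) = 2535.15×9 + 100.69×23 = 22816.35 + 2315.87 = 25132.22
ΣP(Year 2)Q(Year 2) = 2044.04×9 + 116.49×23 = 18396.36 + 2679.27 = 21075.63
link = 25132.22/21075.63 = 1.192478
Chained index = 100 × 0.937372 × 1.192478 = 111.7795

111.78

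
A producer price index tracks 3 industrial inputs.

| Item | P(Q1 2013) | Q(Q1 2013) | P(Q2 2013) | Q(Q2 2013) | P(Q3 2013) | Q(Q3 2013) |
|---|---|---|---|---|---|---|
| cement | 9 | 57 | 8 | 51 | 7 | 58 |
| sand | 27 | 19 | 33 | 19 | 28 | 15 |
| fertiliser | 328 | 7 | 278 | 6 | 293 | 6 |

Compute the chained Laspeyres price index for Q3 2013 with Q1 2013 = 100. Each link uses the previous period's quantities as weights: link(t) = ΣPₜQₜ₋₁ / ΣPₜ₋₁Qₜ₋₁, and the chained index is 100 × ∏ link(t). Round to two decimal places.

Link Q1 2013→Q2 2013:
ΣP(Q2 2013)Q(Q1 2013) = 8×57 + 33×19 + 278×7 = 456 + 627 + 1946 = 3029
ΣP(Q1 2013)Q(Q1 2013) = 9×57 + 27×19 + 328×7 = 513 + 513 + 2296 = 3322
link = 3029/3322 = 0.911800
Link Q2 2013→Q3 2013:
ΣP(Q3 2013)Q(Q2 2013) = 7×51 + 28×19 + 293×6 = 357 + 532 + 1758 = 2647
ΣP(Q2 2013)Q(Q2 2013) = 8×51 + 33×19 + 278×6 = 408 + 627 + 1668 = 2703
link = 2647/2703 = 0.979282
Chained index = 100 × 0.911800 × 0.979282 = 89.2910

89.29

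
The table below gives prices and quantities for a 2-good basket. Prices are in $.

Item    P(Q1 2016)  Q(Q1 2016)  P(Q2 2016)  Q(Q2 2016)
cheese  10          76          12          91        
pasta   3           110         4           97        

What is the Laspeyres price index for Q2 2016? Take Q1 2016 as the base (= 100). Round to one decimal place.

Laspeyres price index uses base-period quantities as weights.
ΣP(Q2 2016)·Q(Q1 2016) = 12×76 + 4×110 = 912 + 440 = 1352
ΣP(Q1 2016)·Q(Q1 2016) = 10×76 + 3×110 = 760 + 330 = 1090
Index = 1352 / 1090 × 100 = 124.0367

124.0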